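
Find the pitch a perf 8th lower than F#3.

F#2

For an octave the letter name doesn't change: still F, an octave down.
A perfect octave spans 12 semitones, so from F#3 the target pitch is F#2.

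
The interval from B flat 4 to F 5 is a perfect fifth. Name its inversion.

Interval numbers invert to sum to nine: 5 + 4 = 9, so a fifth inverts to a fourth.
And perfect stays perfect under inversion, so we get a perfect fourth.

perfect 4th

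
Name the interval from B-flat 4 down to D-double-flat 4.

Descending from Bb4 to Dbb4 is the same interval as ascending Dbb4 to Bb4.
D to B spans six letter names (D-E-F-G-A-B) — that makes it a sixth of some quality.
Dbb4 to Bb4 spans 10 semitones — one semitone wider than the major sixth (9) — giving an augmented sixth.

augmented sixth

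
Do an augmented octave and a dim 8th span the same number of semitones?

An augmented octave spans 13 semitones; a diminished octave spans 11 semitones. They differ by 2.

No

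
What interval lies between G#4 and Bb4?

diminished third

G to B spans three letter names (G-A-B), so the interval is some kind of third.
G#4 to Bb4 spans 2 semitones — two semitones narrower than the major third (4) — giving a diminished third.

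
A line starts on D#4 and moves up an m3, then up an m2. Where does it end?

G4

Up a minor third from D#4: F#4 (3 semitones up).
A minor second up from F#4 is G4.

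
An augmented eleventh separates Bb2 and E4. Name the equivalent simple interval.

augmented fourth

Take out an octave (7 from the number): 11 − 7 = 4.
That makes an augmented eleventh a compound augmented fourth — an octave plus an augmented fourth.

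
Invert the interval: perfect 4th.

The rule of nine gives the new number: 9 − 4 = 5, so a fourth becomes a fifth.
The quality also flips — perfect stays perfect — giving a perfect fifth.

P5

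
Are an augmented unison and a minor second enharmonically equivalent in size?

Yes

An augmented unison spans 1 semitone, and a minor second also spans 1 semitone — they're enharmonic.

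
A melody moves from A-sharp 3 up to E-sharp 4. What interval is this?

A to E spans five letter names (A-B-C-D-E), so the interval is some kind of fifth.
A#3 to E#4 is 7 semitones, matching the perfect fifth exactly, so the quality is perfect.

perfect fifth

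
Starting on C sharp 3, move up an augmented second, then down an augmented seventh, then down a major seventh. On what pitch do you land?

Up an augmented second from C#3: D##3 (3 semitones up).
Down an augmented seventh from D##3: E2 (12 semitones down).
E2 down a major seventh → F1 (11 semitones).

F 1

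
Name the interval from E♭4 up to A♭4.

perfect 4th

E to A spans four letter names (E-F-G-A) — that makes it a fourth of some quality.
Counting semitones, Eb4→Ab4 is 5, which is the perfect fourth.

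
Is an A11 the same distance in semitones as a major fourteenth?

No

18 semitones (augmented eleventh) vs 23 semitones (major fourteenth): not equal.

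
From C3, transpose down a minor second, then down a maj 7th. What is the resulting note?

C2

A minor second down from C3 is B2.
Down a major seventh from B2: C2 (11 semitones down).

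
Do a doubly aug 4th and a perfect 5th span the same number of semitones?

Yes

A doubly augmented fourth spans 7 semitones, and a perfect fifth also spans 7 semitones — they're enharmonic.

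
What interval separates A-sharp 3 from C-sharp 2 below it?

Descending from A#3 to C#2 is the same interval as ascending C#2 to A#3.
C to A spans six letter names (C-D-E-F-G-A), plus an octave, so the interval is some kind of thirteenth.
The major thirteenth spans 21 semitones, and C#2 to A#3 is exactly 21 semitones — so this is a major thirteenth.
(Equivalently, a compound major sixth: a major sixth plus an octave.)

major thirteenth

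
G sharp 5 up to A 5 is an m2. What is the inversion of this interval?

major 7th

Inverted interval numbers add to nine, so a second pairs with a seventh (2 + 7 = 9).
And minor becomes major under inversion, so we get a major seventh.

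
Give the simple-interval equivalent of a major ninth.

Take out an octave (7 from the number): 9 − 7 = 2.
That makes a major ninth a compound major second — an octave plus a major second.

M2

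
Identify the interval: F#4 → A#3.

minor 6th

Descending from F#4 to A#3 is the same interval as ascending A#3 to F#4.
A to F spans six letter names (A-B-C-D-E-F), so the interval is some kind of sixth.
A major sixth would be 9 semitones, but A#3 to F#4 is 8 — one semitone narrower, making it a minor sixth.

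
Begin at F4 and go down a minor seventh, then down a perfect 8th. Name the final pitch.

G2

F4 down a minor seventh → G3 (10 semitones).
Down a perfect octave from G3: G2 (12 semitones down).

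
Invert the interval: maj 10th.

minor 6th

First reduce the compound major tenth to its simple form, a major third.
Interval numbers invert to sum to nine: 3 + 6 = 9, so a third inverts to a sixth.
And major becomes minor under inversion, so we get a minor sixth.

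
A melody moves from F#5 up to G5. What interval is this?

minor second

F to G spans two letter names (F-G): a second.
At 1 semitone, F#5→G5 falls one short of a major second: minor.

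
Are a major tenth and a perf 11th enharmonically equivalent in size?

A major tenth spans 16 semitones; a perfect eleventh spans 17 semitones. They differ by 1.

No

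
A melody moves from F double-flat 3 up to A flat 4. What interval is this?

augmented tenth

F to A spans three letter names (F-G-A), plus an octave: a tenth.
Fbb3 to Ab4 spans 17 semitones — one semitone wider than the major tenth (16) — giving an augmented tenth.
(Equivalently, a compound augmented third: an augmented third plus an octave.)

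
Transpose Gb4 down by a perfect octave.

For an octave the letter name doesn't change: still G, an octave down.
A perfect octave is 12 semitones; 12 semitones down from Gb4 gives Gb3.

Gb3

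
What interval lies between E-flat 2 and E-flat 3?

perfect octave

E to E is the same letter name, plus an octave: an octave.
Eb2 to Eb3 is 12 semitones, matching the perfect octave exactly, so the quality is perfect.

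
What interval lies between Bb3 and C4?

B to C spans two letter names (B-C): a second.
The major second spans 2 semitones, and Bb3 to C4 is exactly 2 semitones — so this is a major second.

major 2nd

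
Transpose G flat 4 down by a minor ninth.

F 3

Counting two letter names plus an octave down from G lands on F.
A minor ninth is 13 semitones; 13 semitones down from Gb4 gives F3.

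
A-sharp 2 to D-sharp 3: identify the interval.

perfect 4th

A to D spans four letter names (A-B-C-D): a fourth.
Counting semitones, A#2→D#3 is 5, which is the perfect fourth.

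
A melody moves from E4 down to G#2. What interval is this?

minor 13th

Descending from E4 to G#2 is the same interval as ascending G#2 to E4.
G to E spans six letter names (G-A-B-C-D-E), plus an octave — that makes it a thirteenth of some quality.
G#2 to E4 is 20 semitones, a half step short of the major thirteenth (21), so this is minor.
(Equivalently, a compound minor sixth: a minor sixth plus an octave.)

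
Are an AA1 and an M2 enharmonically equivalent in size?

A doubly augmented unison spans 2 semitones, and a major second also spans 2 semitones — they're enharmonic.

Yes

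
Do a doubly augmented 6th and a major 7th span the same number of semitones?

Both span 11 semitones: a doubly augmented sixth and a major seventh are the same chromatic distance.

Yes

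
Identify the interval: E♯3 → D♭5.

doubly diminished fourteenth

E to D spans seven letter names (E-F-G-A-B-C-D), plus an octave: a fourteenth.
The major fourteenth is 23 semitones; here we have 20, three semitones narrower: doubly diminished.
(Equivalently, a compound doubly diminished seventh: a doubly diminished seventh plus an octave.)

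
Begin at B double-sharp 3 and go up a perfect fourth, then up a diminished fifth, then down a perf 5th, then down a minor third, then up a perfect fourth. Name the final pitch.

F double-sharp 4

Up a perfect fourth from B##3: E##4 (5 semitones up).
Up a diminished fifth from E##4: B#4 (6 semitones up).
B#4 down a perfect fifth → E#4 (7 semitones).
Down a minor third from E#4: C##4 (3 semitones down).
C##4 up a perfect fourth → F##4 (5 semitones).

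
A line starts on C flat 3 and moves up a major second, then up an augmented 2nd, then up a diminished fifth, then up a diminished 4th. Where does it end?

A major second up from Cb3 is Db3.
An augmented second up from Db3 is E3.
E3 up a diminished fifth → Bb3 (6 semitones).
Up a diminished fourth from Bb3: Ebb4 (4 semitones up).

E double-flat 4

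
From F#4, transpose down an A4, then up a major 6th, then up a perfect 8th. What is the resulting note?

A5

Down an augmented fourth from F#4: C4 (6 semitones down).
A major sixth up from C4 is A4.
A perfect octave up from A4 is A5.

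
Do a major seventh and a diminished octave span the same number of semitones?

A major seventh spans 11 semitones, and a diminished octave also spans 11 semitones — they're enharmonic.

Yes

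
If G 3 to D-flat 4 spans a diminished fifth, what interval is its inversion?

The rule of nine gives the new number: 9 − 5 = 4, so a fifth becomes a fourth.
Quality inverts too: diminished becomes augmented. That makes the inversion an augmented fourth.

augmented 4th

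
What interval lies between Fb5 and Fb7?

F to F is the same letter name, plus 2 octaves: a fifteenth.
Counting semitones, Fb5→Fb7 is 24, which is the perfect fifteenth.
(Equivalently, a compound perfect octave: a perfect octave plus an octave.)

perfect fifteenth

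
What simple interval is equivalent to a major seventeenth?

Subtracting seven from the interval number removes an octave: 17 − 14 = 3.
So a major seventeenth is 2 octaves plus a major third. The quality is unchanged.

major 3rd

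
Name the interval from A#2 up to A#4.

A to A is the same letter name, plus 2 octaves, so the interval is some kind of fifteenth.
Counting semitones, A#2→A#4 is 24, which is the perfect fifteenth.
(Equivalently, a compound perfect octave: a perfect octave plus an octave.)

perfect fifteenth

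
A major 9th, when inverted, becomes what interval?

minor seventh

First reduce the compound major ninth to its simple form, a major second.
Interval numbers invert to sum to nine: 2 + 7 = 9, so a second inverts to a seventh.
Quality inverts too: major becomes minor. That makes the inversion a minor seventh.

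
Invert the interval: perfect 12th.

perfect fourth

First reduce the compound perfect twelfth to its simple form, a perfect fifth.
Interval numbers invert to sum to nine: 5 + 4 = 9, so a fifth inverts to a fourth.
Quality inverts too: perfect stays perfect. That makes the inversion a perfect fourth.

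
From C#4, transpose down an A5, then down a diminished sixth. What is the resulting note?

A#2

C#4 down an augmented fifth → F3 (8 semitones).
F3 down a diminished sixth → A#2 (7 semitones).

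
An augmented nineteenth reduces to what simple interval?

Take out 2 octaves (14 from the number): 19 − 14 = 5.
That makes an augmented nineteenth a compound augmented fifth — 2 octaves plus an augmented fifth.

augmented fifth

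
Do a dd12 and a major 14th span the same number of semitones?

A doubly diminished twelfth spans 17 semitones; a major fourteenth spans 23 semitones. They differ by 6.

No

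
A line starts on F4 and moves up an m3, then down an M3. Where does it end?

A minor third up from F4 is Ab4.
Down a major third from Ab4: Fb4 (4 semitones down).

Fb4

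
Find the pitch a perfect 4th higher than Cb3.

Fb3

The fourth takes the letter from C up to F.
Moving 5 semitones up from Cb3 (the size of a perfect fourth) reaches Fb3.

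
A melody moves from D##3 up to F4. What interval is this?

doubly diminished tenth

D to F spans three letter names (D-E-F), plus an octave, so the interval is some kind of tenth.
The major tenth is 16 semitones; here we have 13, three semitones narrower: doubly diminished.
(Equivalently, a compound doubly diminished third: a doubly diminished third plus an octave.)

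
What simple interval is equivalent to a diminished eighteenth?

diminished 4th

Each octave removed subtracts seven from the number: 18 − 14 = 4.
Quality carries through unchanged, so the simple form is a diminished fourth.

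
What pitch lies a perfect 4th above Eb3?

Ab3

Counting four letter names up from E lands on A.
A perfect fourth spans 5 semitones, so from Eb3 the target pitch is Ab3.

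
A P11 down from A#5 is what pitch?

E#4

Counting four letter names plus an octave down from A lands on E.
A perfect eleventh spans 17 semitones, so from A#5 the target pitch is E#4.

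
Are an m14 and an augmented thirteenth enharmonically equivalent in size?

Both span 22 semitones: a minor fourteenth and an augmented thirteenth are the same chromatic distance.

Yes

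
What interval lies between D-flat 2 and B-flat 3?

D to B spans six letter names (D-E-F-G-A-B), plus an octave — that makes it a thirteenth of some quality.
The major thirteenth spans 21 semitones, and Db2 to Bb3 is exactly 21 semitones — so this is a major thirteenth.
(Equivalently, a compound major sixth: a major sixth plus an octave.)

major thirteenth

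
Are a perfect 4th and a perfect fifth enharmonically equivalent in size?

No

A perfect fourth spans 5 semitones; a perfect fifth spans 7 semitones. They differ by 2.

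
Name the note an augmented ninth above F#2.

G##3

The ninth's letter: F up two letter names plus an octave → G.
Moving 15 semitones up from F#2 (the size of an augmented ninth) reaches G##3.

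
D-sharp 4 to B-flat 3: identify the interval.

Descending from D#4 to Bb3 is the same interval as ascending Bb3 to D#4.
B to D spans three letter names (B-C-D) — that makes it a third of some quality.
The major third is 4 semitones; here we have 5, one semitone wider: augmented.

A3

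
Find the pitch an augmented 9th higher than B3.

C##5

Two letters up from B (plus an octave) reaches C.
An augmented ninth spans 15 semitones, so from B3 the target pitch is C##5.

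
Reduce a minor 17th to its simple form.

Subtracting seven from the interval number removes an octave: 17 − 14 = 3.
That makes a minor seventeenth a compound minor third — 2 octaves plus a minor third.

minor third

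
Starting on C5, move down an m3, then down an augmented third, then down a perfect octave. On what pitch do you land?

Fb3

C5 down a minor third → A4 (3 semitones).
An augmented third down from A4 is Fb4.
Down a perfect octave from Fb4: Fb3 (12 semitones down).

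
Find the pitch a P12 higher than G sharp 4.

D sharp 6

Five letters up from G (plus an octave) reaches D.
A perfect twelfth spans 19 semitones, so from G#4 the target pitch is D#6.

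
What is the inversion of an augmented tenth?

d6

First reduce the compound augmented tenth to its simple form, an augmented third.
Inverted interval numbers add to nine, so a third pairs with a sixth (3 + 6 = 9).
And augmented becomes diminished under inversion, so we get a diminished sixth.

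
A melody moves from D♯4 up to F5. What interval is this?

d10

D to F spans three letter names (D-E-F), plus an octave: a tenth.
A major tenth would be 16 semitones; D#4 to F5 is 14, two semitones narrower, so the interval is diminished.
(Equivalently, a compound diminished third: a diminished third plus an octave.)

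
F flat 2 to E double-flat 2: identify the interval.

Descending from Fb2 to Ebb2 is the same interval as ascending Ebb2 to Fb2.
E to F spans two letter names (E-F), so the interval is some kind of second.
Ebb2 to Fb2 is 2 semitones, matching the major second exactly, so the quality is major.

M2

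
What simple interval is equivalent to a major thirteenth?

major 6th

Take out an octave (7 from the number): 13 − 7 = 6.
So a major thirteenth is an octave plus a major sixth. The quality is unchanged.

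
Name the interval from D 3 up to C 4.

minor 7th

D to C spans seven letter names (D-E-F-G-A-B-C) — that makes it a seventh of some quality.
At 10 semitones, D3→C4 falls one short of a major seventh: minor.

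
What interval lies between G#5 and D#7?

G to D spans five letter names (G-A-B-C-D), plus an octave — that makes it a twelfth of some quality.
Counting semitones, G#5→D#7 is 19, which is the perfect twelfth.
(Equivalently, a compound perfect fifth: a perfect fifth plus an octave.)

P12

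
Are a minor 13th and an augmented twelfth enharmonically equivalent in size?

Yes

Both span 20 semitones: a minor thirteenth and an augmented twelfth are the same chromatic distance.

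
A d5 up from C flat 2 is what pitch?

G double-flat 2

Counting five letter names up from C lands on G.
A diminished fifth spans 6 semitones, so from Cb2 the target pitch is Gbb2.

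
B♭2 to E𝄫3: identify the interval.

d4

B to E spans four letter names (B-C-D-E) — that makes it a fourth of some quality.
Bb2 to Ebb3 spans 4 semitones — one semitone narrower than the perfect fourth (5) — giving a diminished fourth.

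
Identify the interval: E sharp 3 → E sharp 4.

P8

E to E is the same letter name, plus an octave, so the interval is some kind of octave.
The perfect octave spans 12 semitones, and E#3 to E#4 is exactly 12 semitones — so this is a perfect octave.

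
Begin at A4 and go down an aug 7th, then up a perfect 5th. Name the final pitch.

Fb4

A4 down an augmented seventh → Bbb3 (12 semitones).
Bbb3 up a perfect fifth → Fb4 (7 semitones).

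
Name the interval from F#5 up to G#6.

major 9th

F to G spans two letter names (F-G), plus an octave: a ninth.
Counting semitones, F#5→G#6 is 14, which is the major ninth.
(Equivalently, a compound major second: a major second plus an octave.)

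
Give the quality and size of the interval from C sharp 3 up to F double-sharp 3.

C to F spans four letter names (C-D-E-F): a fourth.
The perfect fourth is 5 semitones; here we have 6, one semitone wider: augmented.

augmented fourth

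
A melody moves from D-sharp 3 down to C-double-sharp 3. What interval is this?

minor 2nd

Descending from D#3 to C##3 is the same interval as ascending C##3 to D#3.
C to D spans two letter names (C-D): a second.
C##3 to D#3 is 1 semitone, a half step short of the major second (2), so this is minor.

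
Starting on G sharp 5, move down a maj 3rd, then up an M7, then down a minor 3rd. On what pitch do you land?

B sharp 5

G#5 down a major third → E5 (4 semitones).
E5 up a major seventh → D#6 (11 semitones).
Down a minor third from D#6: B#5 (3 semitones down).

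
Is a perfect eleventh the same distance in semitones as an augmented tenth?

Both span 17 semitones: a perfect eleventh and an augmented tenth are the same chromatic distance.

Yes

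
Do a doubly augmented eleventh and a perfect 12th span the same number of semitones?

Yes

A doubly augmented eleventh spans 19 semitones, and a perfect twelfth also spans 19 semitones — they're enharmonic.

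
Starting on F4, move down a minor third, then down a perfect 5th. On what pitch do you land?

A minor third down from F4 is D4.
Down a perfect fifth from D4: G3 (7 semitones down).

G3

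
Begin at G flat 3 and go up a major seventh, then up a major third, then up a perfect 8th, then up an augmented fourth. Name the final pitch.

Gb3 up a major seventh → F4 (11 semitones).
Up a major third from F4: A4 (4 semitones up).
A4 up a perfect octave → A5 (12 semitones).
An augmented fourth up from A5 is D#6.

D sharp 6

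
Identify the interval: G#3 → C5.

G to C spans four letter names (G-A-B-C), plus an octave: an eleventh.
A perfect eleventh would be 17 semitones; G#3 to C5 is 16, one semitone narrower, so the interval is diminished.
(Equivalently, a compound diminished fourth: a diminished fourth plus an octave.)

diminished eleventh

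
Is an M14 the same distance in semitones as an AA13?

Yes

A major fourteenth = 23 semitones = a doubly augmented thirteenth; enharmonically equal.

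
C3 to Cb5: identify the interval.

diminished fifteenth

C to C is the same letter name, plus 2 octaves, so the interval is some kind of fifteenth.
The perfect fifteenth is 24 semitones; here we have 23, one semitone narrower: diminished.
(Equivalently, a compound diminished octave: a diminished octave plus an octave.)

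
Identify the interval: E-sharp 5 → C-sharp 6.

E to C spans six letter names (E-F-G-A-B-C) — that makes it a sixth of some quality.
A major sixth would be 9 semitones, but E#5 to C#6 is 8 — one semitone narrower, making it a minor sixth.

minor 6th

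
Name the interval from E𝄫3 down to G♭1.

m13

Descending from Ebb3 to Gb1 is the same interval as ascending Gb1 to Ebb3.
G to E spans six letter names (G-A-B-C-D-E), plus an octave — that makes it a thirteenth of some quality.
Gb1 to Ebb3 is 20 semitones, a half step short of the major thirteenth (21), so this is minor.
(Equivalently, a compound minor sixth: a minor sixth plus an octave.)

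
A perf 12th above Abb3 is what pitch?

Counting five letter names plus an octave up from A lands on E.
A perfect twelfth is 19 semitones; 19 semitones up from Abb3 gives Ebb5.

Ebb5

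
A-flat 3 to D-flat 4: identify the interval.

perfect fourth

A to D spans four letter names (A-B-C-D), so the interval is some kind of fourth.
Counting semitones, Ab3→Db4 is 5, which is the perfect fourth.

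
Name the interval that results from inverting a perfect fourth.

The rule of nine gives the new number: 9 − 4 = 5, so a fourth becomes a fifth.
The quality also flips — perfect stays perfect — giving a perfect fifth.

perfect 5th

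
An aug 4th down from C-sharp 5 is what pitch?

G 4

The fourth takes the letter from C down to G.
Moving 6 semitones down from C#5 (the size of an augmented fourth) reaches G4.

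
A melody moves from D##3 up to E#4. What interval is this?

minor ninth

D to E spans two letter names (D-E), plus an octave: a ninth.
At 13 semitones, D##3→E#4 falls one short of a major ninth: minor.
(Equivalently, a compound minor second: a minor second plus an octave.)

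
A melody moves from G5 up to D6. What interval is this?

G to D spans five letter names (G-A-B-C-D) — that makes it a fifth of some quality.
G5 to D6 is 7 semitones, matching the perfect fifth exactly, so the quality is perfect.

P5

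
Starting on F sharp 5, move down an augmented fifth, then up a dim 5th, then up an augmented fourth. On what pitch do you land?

B flat 5

F#5 down an augmented fifth → Bb4 (8 semitones).
Bb4 up a diminished fifth → Fb5 (6 semitones).
An augmented fourth up from Fb5 is Bb5.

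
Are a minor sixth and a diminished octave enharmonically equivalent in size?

A minor sixth spans 8 semitones; a diminished octave spans 11 semitones. They differ by 3.

No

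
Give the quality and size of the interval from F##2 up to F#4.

diminished fifteenth

F to F is the same letter name, plus 2 octaves: a fifteenth.
The perfect fifteenth is 24 semitones; here we have 23, one semitone narrower: diminished.
(Equivalently, a compound diminished octave: a diminished octave plus an octave.)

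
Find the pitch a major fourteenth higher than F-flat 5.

The fourteenth's letter: F up seven letter names plus an octave → E.
A major fourteenth spans 23 semitones, so from Fb5 the target pitch is Eb7.

E-flat 7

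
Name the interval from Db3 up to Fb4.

D to F spans three letter names (D-E-F), plus an octave: a tenth.
Db3 to Fb4 is 15 semitones, a half step short of the major tenth (16), so this is minor.
(Equivalently, a compound minor third: a minor third plus an octave.)

m10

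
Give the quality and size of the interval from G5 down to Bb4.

major sixth

Descending from G5 to Bb4 is the same interval as ascending Bb4 to G5.
B to G spans six letter names (B-C-D-E-F-G) — that makes it a sixth of some quality.
Counting semitones, Bb4→G5 is 9, which is the major sixth.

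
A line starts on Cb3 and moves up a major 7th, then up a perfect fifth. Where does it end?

Cb3 up a major seventh → Bb3 (11 semitones).
Up a perfect fifth from Bb3: F4 (7 semitones up).

F4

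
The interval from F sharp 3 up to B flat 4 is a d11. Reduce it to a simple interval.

diminished fourth

Subtracting seven from the interval number removes an octave: 11 − 7 = 4.
That makes a diminished eleventh a compound diminished fourth — an octave plus a diminished fourth.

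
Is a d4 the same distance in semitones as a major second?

No

4 semitones (diminished fourth) vs 2 semitones (major second): not equal.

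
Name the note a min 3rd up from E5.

Three letter names up from E: G.
Moving 3 semitones up from E5 (the size of a minor third) reaches G5.

G5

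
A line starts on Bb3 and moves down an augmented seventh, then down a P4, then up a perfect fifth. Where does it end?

Dbb3

An augmented seventh down from Bb3 is Cbb3.
Down a perfect fourth from Cbb3: Gbb2 (5 semitones down).
Up a perfect fifth from Gbb2: Dbb3 (7 semitones up).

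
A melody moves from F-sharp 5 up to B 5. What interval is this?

perfect 4th

F to B spans four letter names (F-G-A-B), so the interval is some kind of fourth.
The perfect fourth spans 5 semitones, and F#5 to B5 is exactly 5 semitones — so this is a perfect fourth.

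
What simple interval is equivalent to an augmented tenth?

Take out an octave (7 from the number): 10 − 7 = 3.
So an augmented tenth is an octave plus an augmented third. The quality is unchanged.

A3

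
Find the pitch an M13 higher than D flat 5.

B flat 6

The thirteenth's letter: D up six letter names plus an octave → B.
A major thirteenth is 21 semitones; 21 semitones up from Db5 gives Bb6.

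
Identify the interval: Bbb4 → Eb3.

Descending from Bbb4 to Eb3 is the same interval as ascending Eb3 to Bbb4.
E to B spans five letter names (E-F-G-A-B), plus an octave — that makes it a twelfth of some quality.
Eb3 to Bbb4 spans 18 semitones — one semitone narrower than the perfect twelfth (19) — giving a diminished twelfth.
(Equivalently, a compound diminished fifth: a diminished fifth plus an octave.)

d12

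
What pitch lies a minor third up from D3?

Three letter names up from D: F.
Moving 3 semitones up from D3 (the size of a minor third) reaches F3.

F3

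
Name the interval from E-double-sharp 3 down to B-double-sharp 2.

perfect 4th

Descending from E##3 to B##2 is the same interval as ascending B##2 to E##3.
B to E spans four letter names (B-C-D-E) — that makes it a fourth of some quality.
The perfect fourth spans 5 semitones, and B##2 to E##3 is exactly 5 semitones — so this is a perfect fourth.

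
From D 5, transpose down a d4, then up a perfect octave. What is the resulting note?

A sharp 5

A diminished fourth down from D5 is A#4.
Up a perfect octave from A#4: A#5 (12 semitones up).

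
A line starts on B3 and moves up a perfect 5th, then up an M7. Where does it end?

E#5

B3 up a perfect fifth → F#4 (7 semitones).
A major seventh up from F#4 is E#5.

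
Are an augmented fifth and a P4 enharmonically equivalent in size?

An augmented fifth is 8 semitones but a perfect fourth is 5 semitones — different sizes.

No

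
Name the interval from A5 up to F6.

A to F spans six letter names (A-B-C-D-E-F): a sixth.
A major sixth would be 9 semitones, but A5 to F6 is 8 — one semitone narrower, making it a minor sixth.

minor sixth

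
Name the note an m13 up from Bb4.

The thirteenth's letter: B up six letter names plus an octave → G.
A minor thirteenth is 20 semitones; 20 semitones up from Bb4 gives Gb6.

Gb6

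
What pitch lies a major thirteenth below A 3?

C 2

Counting six letter names plus an octave down from A lands on C.
A major thirteenth spans 21 semitones, so from A3 the target pitch is C2.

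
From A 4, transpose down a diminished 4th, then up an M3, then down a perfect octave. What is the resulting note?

G double-sharp 3

A diminished fourth down from A4 is E#4.
A major third up from E#4 is G##4.
G##4 down a perfect octave → G##3 (12 semitones).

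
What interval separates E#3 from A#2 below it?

perfect fifth

Descending from E#3 to A#2 is the same interval as ascending A#2 to E#3.
A to E spans five letter names (A-B-C-D-E), so the interval is some kind of fifth.
The perfect fifth spans 7 semitones, and A#2 to E#3 is exactly 7 semitones — so this is a perfect fifth.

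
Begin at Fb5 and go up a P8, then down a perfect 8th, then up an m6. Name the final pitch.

Dbb6

Up a perfect octave from Fb5: Fb6 (12 semitones up).
Down a perfect octave from Fb6: Fb5 (12 semitones down).
Up a minor sixth from Fb5: Dbb6 (8 semitones up).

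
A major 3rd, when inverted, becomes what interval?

minor sixth

Inverted interval numbers add to nine, so a third pairs with a sixth (3 + 6 = 9).
The quality also flips — major becomes minor — giving a minor sixth.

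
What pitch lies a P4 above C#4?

F#4

Counting four letter names up from C lands on F.
Moving 5 semitones up from C#4 (the size of a perfect fourth) reaches F#4.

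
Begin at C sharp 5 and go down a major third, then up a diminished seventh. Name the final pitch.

G flat 5

Down a major third from C#5: A4 (4 semitones down).
Up a diminished seventh from A4: Gb5 (9 semitones up).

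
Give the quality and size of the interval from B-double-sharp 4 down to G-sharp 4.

augmented 3rd

Descending from B##4 to G#4 is the same interval as ascending G#4 to B##4.
G to B spans three letter names (G-A-B), so the interval is some kind of third.
G#4 to B##4 spans 5 semitones — one semitone wider than the major third (4) — giving an augmented third.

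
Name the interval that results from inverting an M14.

minor second

First reduce the compound major fourteenth to its simple form, a major seventh.
The rule of nine gives the new number: 9 − 7 = 2, so a seventh becomes a second.
Quality inverts too: major becomes minor. That makes the inversion a minor second.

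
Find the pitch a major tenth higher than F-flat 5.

The tenth's letter: F up three letter names plus an octave → A.
A major tenth spans 16 semitones, so from Fb5 the target pitch is Ab6.

A-flat 6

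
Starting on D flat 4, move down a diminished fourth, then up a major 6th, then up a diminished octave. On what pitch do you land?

F 5

Db4 down a diminished fourth → A3 (4 semitones).
A major sixth up from A3 is F#4.
F#4 up a diminished octave → F5 (11 semitones).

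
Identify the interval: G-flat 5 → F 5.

Descending from Gb5 to F5 is the same interval as ascending F5 to Gb5.
F to G spans two letter names (F-G): a second.
A major second would be 2 semitones, but F5 to Gb5 is 1 — one semitone narrower, making it a minor second.

minor second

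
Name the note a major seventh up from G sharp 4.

Counting seven letter names up from G lands on F.
Moving 11 semitones up from G#4 (the size of a major seventh) reaches F##5.

F double-sharp 5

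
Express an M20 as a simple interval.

Subtracting seven from the interval number removes an octave: 20 − 14 = 6.
That makes a major twentieth a compound major sixth — 2 octaves plus a major sixth.

major 6th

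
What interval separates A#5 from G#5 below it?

Descending from A#5 to G#5 is the same interval as ascending G#5 to A#5.
G to A spans two letter names (G-A): a second.
G#5 to A#5 is 2 semitones, matching the major second exactly, so the quality is major.

major second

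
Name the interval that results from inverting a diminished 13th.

augmented 3rd

First reduce the compound diminished thirteenth to its simple form, a diminished sixth.
The rule of nine gives the new number: 9 − 6 = 3, so a sixth becomes a third.
Quality inverts too: diminished becomes augmented. That makes the inversion an augmented third.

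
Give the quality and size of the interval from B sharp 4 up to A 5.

B to A spans seven letter names (B-C-D-E-F-G-A) — that makes it a seventh of some quality.
B#4 to A5 spans 9 semitones — two semitones narrower than the major seventh (11) — giving a diminished seventh.

diminished 7th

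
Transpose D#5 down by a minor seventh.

The seventh takes the letter from D down to E.
A minor seventh is 10 semitones; 10 semitones down from D#5 gives E#4.

E#4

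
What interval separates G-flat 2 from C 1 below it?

diminished twelfth

Descending from Gb2 to C1 is the same interval as ascending C1 to Gb2.
C to G spans five letter names (C-D-E-F-G), plus an octave: a twelfth.
The perfect twelfth is 19 semitones; here we have 18, one semitone narrower: diminished.
(Equivalently, a compound diminished fifth: a diminished fifth plus an octave.)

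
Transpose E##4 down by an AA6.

The sixth takes the letter from E down to G.
A doubly augmented sixth spans 11 semitones, so from E##4 the target pitch is G3.

G3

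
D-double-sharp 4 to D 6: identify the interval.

D to D is the same letter name, plus 2 octaves: a fifteenth.
D##4 to D6 spans 22 semitones — two semitones narrower than the perfect fifteenth (24) — giving a doubly diminished fifteenth.
(Equivalently, a compound doubly diminished octave: a doubly diminished octave plus an octave.)

doubly diminished fifteenth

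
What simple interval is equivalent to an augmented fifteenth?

Take out an octave (7 from the number): 15 − 7 = 8.
That makes an augmented fifteenth a compound augmented octave — an octave plus an augmented octave.

augmented octave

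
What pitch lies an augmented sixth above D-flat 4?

Counting six letter names up from D lands on B.
An augmented sixth is 10 semitones; 10 semitones up from Db4 gives B4.

B 4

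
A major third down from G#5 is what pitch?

The third takes the letter from G down to E.
Moving 4 semitones down from G#5 (the size of a major third) reaches E5.

E5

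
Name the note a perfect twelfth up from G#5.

Counting five letter names plus an octave up from G lands on D.
Moving 19 semitones up from G#5 (the size of a perfect twelfth) reaches D#7.

D#7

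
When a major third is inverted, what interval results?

Interval numbers invert to sum to nine: 3 + 6 = 9, so a third inverts to a sixth.
The quality also flips — major becomes minor — giving a minor sixth.

minor sixth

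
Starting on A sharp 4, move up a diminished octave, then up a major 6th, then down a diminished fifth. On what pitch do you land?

A#4 up a diminished octave → A5 (11 semitones).
A major sixth up from A5 is F#6.
A diminished fifth down from F#6 is B#5.

B sharp 5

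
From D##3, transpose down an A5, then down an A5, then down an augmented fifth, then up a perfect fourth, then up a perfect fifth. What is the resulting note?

An augmented fifth down from D##3 is G#2.
G#2 down an augmented fifth → C2 (8 semitones).
C2 down an augmented fifth → Fb1 (8 semitones).
Fb1 up a perfect fourth → Bbb1 (5 semitones).
Bbb1 up a perfect fifth → Fb2 (7 semitones).

Fb2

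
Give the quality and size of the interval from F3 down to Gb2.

major seventh

Descending from F3 to Gb2 is the same interval as ascending Gb2 to F3.
G to F spans seven letter names (G-A-B-C-D-E-F), so the interval is some kind of seventh.
The major seventh spans 11 semitones, and Gb2 to F3 is exactly 11 semitones — so this is a major seventh.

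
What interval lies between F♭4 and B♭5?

augmented eleventh

F to B spans four letter names (F-G-A-B), plus an octave, so the interval is some kind of eleventh.
A perfect eleventh would be 17 semitones; Fb4 to Bb5 is 18, one semitone wider, so the interval is augmented.
(Equivalently, a compound augmented fourth: an augmented fourth plus an octave.)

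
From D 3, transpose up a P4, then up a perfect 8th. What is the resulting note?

Up a perfect fourth from D3: G3 (5 semitones up).
Up a perfect octave from G3: G4 (12 semitones up).

G 4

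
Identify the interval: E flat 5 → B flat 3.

P11

Descending from Eb5 to Bb3 is the same interval as ascending Bb3 to Eb5.
B to E spans four letter names (B-C-D-E), plus an octave — that makes it an eleventh of some quality.
Counting semitones, Bb3→Eb5 is 17, which is the perfect eleventh.
(Equivalently, a compound perfect fourth: a perfect fourth plus an octave.)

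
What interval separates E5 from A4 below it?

perfect fifth

Descending from E5 to A4 is the same interval as ascending A4 to E5.
A to E spans five letter names (A-B-C-D-E), so the interval is some kind of fifth.
The perfect fifth spans 7 semitones, and A4 to E5 is exactly 7 semitones — so this is a perfect fifth.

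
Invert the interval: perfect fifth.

Interval numbers invert to sum to nine: 5 + 4 = 9, so a fifth inverts to a fourth.
The quality also flips — perfect stays perfect — giving a perfect fourth.

perfect fourth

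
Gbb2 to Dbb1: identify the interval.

perfect eleventh

Descending from Gbb2 to Dbb1 is the same interval as ascending Dbb1 to Gbb2.
D to G spans four letter names (D-E-F-G), plus an octave, so the interval is some kind of eleventh.
Dbb1 to Gbb2 is 17 semitones, matching the perfect eleventh exactly, so the quality is perfect.
(Equivalently, a compound perfect fourth: a perfect fourth plus an octave.)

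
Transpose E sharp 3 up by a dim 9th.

Counting two letter names plus an octave up from E lands on F.
Moving 12 semitones up from E#3 (the size of a diminished ninth) reaches F4.

F 4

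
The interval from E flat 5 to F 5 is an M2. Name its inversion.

Inverted interval numbers add to nine, so a second pairs with a seventh (2 + 7 = 9).
The quality also flips — major becomes minor — giving a minor seventh.

m7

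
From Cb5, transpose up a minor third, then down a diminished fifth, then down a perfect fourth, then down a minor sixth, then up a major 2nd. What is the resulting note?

A3

A minor third up from Cb5 is Ebb5.
Ebb5 down a diminished fifth → Ab4 (6 semitones).
A perfect fourth down from Ab4 is Eb4.
Eb4 down a minor sixth → G3 (8 semitones).
Up a major second from G3: A3 (2 semitones up).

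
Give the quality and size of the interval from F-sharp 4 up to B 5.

P11

F to B spans four letter names (F-G-A-B), plus an octave: an eleventh.
F#4 to B5 is 17 semitones, matching the perfect eleventh exactly, so the quality is perfect.
(Equivalently, a compound perfect fourth: a perfect fourth plus an octave.)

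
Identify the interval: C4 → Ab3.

major third

Descending from C4 to Ab3 is the same interval as ascending Ab3 to C4.
A to C spans three letter names (A-B-C) — that makes it a third of some quality.
The major third spans 4 semitones, and Ab3 to C4 is exactly 4 semitones — so this is a major third.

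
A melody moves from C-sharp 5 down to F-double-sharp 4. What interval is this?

diminished 5th

Descending from C#5 to F##4 is the same interval as ascending F##4 to C#5.
F to C spans five letter names (F-G-A-B-C): a fifth.
F##4 to C#5 spans 6 semitones — one semitone narrower than the perfect fifth (7) — giving a diminished fifth.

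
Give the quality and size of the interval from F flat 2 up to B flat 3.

augmented 11th

F to B spans four letter names (F-G-A-B), plus an octave, so the interval is some kind of eleventh.
The perfect eleventh is 17 semitones; here we have 18, one semitone wider: augmented.
(Equivalently, a compound augmented fourth: an augmented fourth plus an octave.)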